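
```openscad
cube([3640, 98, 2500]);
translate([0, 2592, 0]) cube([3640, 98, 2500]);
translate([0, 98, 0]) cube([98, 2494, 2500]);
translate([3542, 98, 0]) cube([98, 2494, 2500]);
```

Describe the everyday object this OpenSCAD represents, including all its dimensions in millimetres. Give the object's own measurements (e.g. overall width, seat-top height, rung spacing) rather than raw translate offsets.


The wall frame of a small rectangular building: four walls, each 2500 mm tall and 98 mm thick, enclosing a footprint 3640 mm (x) by 2690 mm (y) outside-to-outside, with no floor or roof. The front and back walls (the −y and +y sides) span the full width; the two side walls fit between them.


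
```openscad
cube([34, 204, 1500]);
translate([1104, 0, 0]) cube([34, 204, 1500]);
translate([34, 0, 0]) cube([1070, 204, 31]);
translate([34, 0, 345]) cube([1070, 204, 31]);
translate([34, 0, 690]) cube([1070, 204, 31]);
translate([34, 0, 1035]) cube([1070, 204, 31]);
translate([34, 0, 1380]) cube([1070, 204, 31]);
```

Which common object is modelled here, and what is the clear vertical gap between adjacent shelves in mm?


A bookshelf. The clear shelf gap is 314 mm.

Two tall side panels with 5 horizontal boards between them — a bookshelf. The first two shelf undersides are at z = 0 and z = 345; with shelf thickness 31, the clear gap is 345 − 0 − 31 = 314 mm.


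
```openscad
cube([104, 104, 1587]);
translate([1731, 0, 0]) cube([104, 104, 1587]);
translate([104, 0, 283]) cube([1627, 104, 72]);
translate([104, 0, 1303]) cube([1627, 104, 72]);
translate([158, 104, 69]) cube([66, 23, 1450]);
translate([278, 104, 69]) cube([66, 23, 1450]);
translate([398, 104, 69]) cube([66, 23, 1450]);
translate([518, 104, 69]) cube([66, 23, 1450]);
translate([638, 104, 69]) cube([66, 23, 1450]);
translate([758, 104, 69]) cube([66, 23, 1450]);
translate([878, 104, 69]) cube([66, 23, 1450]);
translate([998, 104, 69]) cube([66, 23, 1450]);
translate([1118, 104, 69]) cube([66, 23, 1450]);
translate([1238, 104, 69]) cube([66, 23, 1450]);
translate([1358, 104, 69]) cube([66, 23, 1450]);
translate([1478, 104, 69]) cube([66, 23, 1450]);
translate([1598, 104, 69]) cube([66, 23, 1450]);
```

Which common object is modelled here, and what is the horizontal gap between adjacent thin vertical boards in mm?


A fence section. The picket gap is 54 mm.

Two posts, two rails, 13 pickets — a fence section. Span 1627 mm holds 13 pickets of 66 mm with 14 equal gaps: ⌊(1627 − 13·66) / 14⌋ = 54 mm.


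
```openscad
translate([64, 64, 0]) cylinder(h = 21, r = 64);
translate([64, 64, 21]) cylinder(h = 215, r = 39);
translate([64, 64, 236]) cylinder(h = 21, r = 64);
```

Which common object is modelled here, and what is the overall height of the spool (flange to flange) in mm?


A spool. The overall height is 257 mm.

Three coaxial cylinders, large–small–large — a spool. Two 21 mm flanges and a 215 mm core give 21 + 215 + 21 = 257 mm.


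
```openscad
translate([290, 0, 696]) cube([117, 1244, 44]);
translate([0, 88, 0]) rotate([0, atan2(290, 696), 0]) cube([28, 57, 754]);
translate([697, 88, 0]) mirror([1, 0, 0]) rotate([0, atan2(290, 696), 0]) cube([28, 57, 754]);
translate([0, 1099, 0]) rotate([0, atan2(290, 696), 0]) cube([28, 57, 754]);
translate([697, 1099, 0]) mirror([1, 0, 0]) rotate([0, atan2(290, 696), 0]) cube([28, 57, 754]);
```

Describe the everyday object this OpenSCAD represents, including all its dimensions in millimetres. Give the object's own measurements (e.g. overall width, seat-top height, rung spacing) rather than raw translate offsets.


A sawhorse. A 117×1244×44 mm beam (x, y, z) sits on two A-frame leg pairs. Each pair is two raked legs of 28×57 mm section (57 mm along y) splaying symmetrically in x. Each leg rises 696 mm vertically over 290 mm of horizontal reach and is 754 mm long along its own axis. Every leg's outer bottom edge rests on the floor and its outer top edge meets a bottom edge of the beam — the left legs (tilting toward +x) meet the beam's −x bottom edge, the right legs (their mirror images, tilting toward −x) meet its +x bottom edge — so the leg tops tuck under the beam, the beam's underside is 696 mm above the floor, and the feet are 697 mm apart outside-to-outside with the beam centred between them. The two leg pairs are set in 88 mm from either end of the beam.


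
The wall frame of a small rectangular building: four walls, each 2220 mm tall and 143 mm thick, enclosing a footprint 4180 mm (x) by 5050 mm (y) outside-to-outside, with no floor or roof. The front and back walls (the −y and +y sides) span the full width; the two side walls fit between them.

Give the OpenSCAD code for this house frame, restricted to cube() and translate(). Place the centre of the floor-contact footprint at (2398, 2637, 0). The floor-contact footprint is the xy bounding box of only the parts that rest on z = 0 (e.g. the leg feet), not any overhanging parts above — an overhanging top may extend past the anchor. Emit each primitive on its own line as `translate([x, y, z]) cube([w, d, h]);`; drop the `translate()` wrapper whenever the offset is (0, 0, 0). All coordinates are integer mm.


translate([308, 112, 0]) cube([4180, 143, 2220]);
translate([308, 5019, 0]) cube([4180, 143, 2220]);
translate([308, 255, 0]) cube([143, 4764, 2220]);
translate([4345, 255, 0]) cube([143, 4764, 2220]);


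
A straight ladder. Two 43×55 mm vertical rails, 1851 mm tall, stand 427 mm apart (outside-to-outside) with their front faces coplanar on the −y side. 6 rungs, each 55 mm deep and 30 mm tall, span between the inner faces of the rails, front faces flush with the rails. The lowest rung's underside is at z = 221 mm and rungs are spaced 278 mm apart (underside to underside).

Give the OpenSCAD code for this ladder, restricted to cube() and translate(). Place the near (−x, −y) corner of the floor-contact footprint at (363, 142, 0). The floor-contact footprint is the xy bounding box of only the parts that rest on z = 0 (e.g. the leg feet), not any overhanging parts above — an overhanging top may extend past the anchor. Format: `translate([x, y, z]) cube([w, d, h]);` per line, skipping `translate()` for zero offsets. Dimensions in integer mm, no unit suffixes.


// rung span = 427 - 2*43 = 341
// rung[k] z = 221 + k*278
translate([363, 142, 0]) cube([43, 55, 1851]);
translate([747, 142, 0]) cube([43, 55, 1851]);
translate([406, 142, 221]) cube([341, 55, 30]);
translate([406, 142, 499]) cube([341, 55, 30]);
translate([406, 142, 777]) cube([341, 55, 30]);
translate([406, 142, 1055]) cube([341, 55, 30]);
translate([406, 142, 1333]) cube([341, 55, 30]);
translate([406, 142, 1611]) cube([341, 55, 30]);


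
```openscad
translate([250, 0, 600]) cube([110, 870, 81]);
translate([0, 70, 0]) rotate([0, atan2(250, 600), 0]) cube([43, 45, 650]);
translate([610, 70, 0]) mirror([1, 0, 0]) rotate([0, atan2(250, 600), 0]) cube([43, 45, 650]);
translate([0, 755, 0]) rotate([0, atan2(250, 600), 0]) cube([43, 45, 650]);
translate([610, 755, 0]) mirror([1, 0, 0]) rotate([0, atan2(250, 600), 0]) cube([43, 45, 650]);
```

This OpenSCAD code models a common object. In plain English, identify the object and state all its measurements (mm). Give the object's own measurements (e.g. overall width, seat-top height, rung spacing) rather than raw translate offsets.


A sawhorse. A 110×870×81 mm beam (x, y, z) sits on two A-frame leg pairs. Each pair is two raked legs of 43×45 mm section (45 mm along y) splaying symmetrically in x. Each leg rises 600 mm vertically over 250 mm of horizontal reach and is 650 mm long along its own axis. Every leg's outer bottom edge rests on the floor and its outer top edge meets a bottom edge of the beam — the left legs (tilting toward +x) meet the beam's −x bottom edge, the right legs (their mirror images, tilting toward −x) meet its +x bottom edge — so the leg tops tuck under the beam, the beam's underside is 600 mm above the floor, and the feet are 610 mm apart outside-to-outside with the beam centred between them. The two leg pairs are set in 70 mm from either end of the beam.


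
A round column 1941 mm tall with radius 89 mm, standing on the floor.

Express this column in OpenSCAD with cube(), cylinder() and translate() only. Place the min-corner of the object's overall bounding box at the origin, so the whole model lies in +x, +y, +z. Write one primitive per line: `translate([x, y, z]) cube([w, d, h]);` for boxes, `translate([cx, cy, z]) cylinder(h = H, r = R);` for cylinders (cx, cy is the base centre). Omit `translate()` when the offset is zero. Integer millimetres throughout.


translate([89, 89, 0]) cylinder(h = 1941, r = 89);


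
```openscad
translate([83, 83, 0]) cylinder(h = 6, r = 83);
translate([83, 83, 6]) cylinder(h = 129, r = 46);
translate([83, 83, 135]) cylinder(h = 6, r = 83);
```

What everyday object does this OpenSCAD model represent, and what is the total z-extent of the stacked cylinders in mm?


A spool. The overall height is 141 mm.

Three coaxial cylinders, large–small–large — a spool. Two 6 mm flanges and a 129 mm core give 6 + 129 + 6 = 141 mm.


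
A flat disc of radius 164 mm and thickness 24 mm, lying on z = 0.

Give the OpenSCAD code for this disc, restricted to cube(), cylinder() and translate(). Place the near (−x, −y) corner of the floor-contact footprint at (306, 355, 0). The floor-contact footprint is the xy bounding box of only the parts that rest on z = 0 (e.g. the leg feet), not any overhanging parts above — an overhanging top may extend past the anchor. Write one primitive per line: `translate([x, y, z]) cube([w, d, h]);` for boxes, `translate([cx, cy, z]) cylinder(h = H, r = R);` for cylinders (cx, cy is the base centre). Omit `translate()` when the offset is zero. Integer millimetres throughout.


translate([470, 519, 0]) cylinder(h = 24, r = 164);


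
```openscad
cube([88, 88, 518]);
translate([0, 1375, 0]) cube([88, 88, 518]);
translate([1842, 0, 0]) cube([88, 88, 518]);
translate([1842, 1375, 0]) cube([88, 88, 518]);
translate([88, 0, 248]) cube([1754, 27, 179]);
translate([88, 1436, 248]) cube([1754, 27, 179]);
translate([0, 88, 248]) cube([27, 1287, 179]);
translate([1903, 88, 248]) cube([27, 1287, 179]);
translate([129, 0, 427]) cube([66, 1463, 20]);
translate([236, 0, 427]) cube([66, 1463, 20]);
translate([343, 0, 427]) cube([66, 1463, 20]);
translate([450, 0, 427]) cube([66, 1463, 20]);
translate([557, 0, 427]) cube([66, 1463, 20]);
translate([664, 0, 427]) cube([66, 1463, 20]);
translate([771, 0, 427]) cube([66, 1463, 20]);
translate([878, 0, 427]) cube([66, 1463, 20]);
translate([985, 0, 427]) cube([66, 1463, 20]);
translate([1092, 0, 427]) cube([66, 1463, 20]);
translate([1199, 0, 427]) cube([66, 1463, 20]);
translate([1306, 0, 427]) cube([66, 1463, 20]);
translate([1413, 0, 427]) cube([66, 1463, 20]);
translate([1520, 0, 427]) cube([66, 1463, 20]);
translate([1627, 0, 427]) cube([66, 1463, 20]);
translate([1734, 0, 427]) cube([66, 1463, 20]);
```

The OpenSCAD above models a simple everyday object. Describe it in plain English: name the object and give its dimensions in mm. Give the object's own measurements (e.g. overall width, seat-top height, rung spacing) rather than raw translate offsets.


A bed frame 1930 mm long (x) by 1463 mm wide (y). Four 88×88 mm corner posts, 518 mm tall, at the corners of the footprint. Four rails of 27 mm thickness and 179 mm height run between adjacent posts with their undersides at z = 248 mm, their outer faces flush with the outside of the frame (the two x-running rails run between the posts' inner faces; the two y-running rails run between the posts' inner faces). 16 slats, each 66 mm wide (x) and 20 mm thick, lie across the top of the two x-running rails, running the full 1463 mm width of the frame in y; along x they sit between the end posts with a 41 mm gap after the −x posts and between neighbouring slats, leaving 42 mm before the +x posts.


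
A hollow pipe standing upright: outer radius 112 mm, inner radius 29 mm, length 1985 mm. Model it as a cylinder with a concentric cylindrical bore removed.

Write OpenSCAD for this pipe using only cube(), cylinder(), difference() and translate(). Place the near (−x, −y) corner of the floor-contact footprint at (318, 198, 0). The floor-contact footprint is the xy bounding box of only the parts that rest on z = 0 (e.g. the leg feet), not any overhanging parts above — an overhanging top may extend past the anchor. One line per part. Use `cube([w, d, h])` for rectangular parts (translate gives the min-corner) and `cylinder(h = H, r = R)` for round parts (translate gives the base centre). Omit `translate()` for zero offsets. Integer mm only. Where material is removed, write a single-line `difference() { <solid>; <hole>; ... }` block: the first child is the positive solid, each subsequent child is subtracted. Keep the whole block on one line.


difference() { translate([430, 310, 0]) cylinder(h = 1985, r = 112); translate([430, 310, 0]) cylinder(h = 1985, r = 29); }


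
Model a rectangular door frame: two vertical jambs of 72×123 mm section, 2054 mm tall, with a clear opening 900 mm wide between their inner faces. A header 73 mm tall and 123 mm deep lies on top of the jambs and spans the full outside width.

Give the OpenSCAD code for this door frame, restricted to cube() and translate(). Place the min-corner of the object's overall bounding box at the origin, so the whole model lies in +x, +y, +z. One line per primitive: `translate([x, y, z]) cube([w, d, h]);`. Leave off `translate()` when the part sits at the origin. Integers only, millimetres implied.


cube([72, 123, 2054]);
translate([972, 0, 0]) cube([72, 123, 2054]);
translate([0, 0, 2054]) cube([1044, 123, 73]);


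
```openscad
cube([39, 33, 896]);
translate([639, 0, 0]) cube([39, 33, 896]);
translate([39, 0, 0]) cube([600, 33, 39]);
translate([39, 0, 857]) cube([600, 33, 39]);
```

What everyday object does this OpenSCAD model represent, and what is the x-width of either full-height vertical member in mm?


A picture frame. The border width is 39 mm.

Four thin pieces enclosing a rectangular opening — a picture frame. The two full-height stiles are 896 mm tall; the top rail sits at z = 857 and is 39 mm tall, so the border above the opening is 896 − 857 = 39 mm, matching the stile x-width.


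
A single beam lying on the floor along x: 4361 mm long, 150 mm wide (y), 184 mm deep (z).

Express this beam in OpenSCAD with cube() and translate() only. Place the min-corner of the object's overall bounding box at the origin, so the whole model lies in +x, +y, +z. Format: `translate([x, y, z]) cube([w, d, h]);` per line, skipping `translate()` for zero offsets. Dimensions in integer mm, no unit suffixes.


cube([4361, 150, 184]);


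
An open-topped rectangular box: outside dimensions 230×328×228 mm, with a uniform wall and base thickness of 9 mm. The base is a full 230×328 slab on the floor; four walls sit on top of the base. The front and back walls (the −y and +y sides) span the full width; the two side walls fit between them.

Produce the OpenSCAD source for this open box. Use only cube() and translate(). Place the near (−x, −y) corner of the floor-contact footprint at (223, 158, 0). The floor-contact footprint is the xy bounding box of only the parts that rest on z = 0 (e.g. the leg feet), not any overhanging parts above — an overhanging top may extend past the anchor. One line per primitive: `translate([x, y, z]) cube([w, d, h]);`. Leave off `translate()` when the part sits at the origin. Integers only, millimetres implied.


translate([223, 158, 0]) cube([230, 328, 9]);
translate([223, 158, 9]) cube([230, 9, 219]);
translate([223, 477, 9]) cube([230, 9, 219]);
translate([223, 167, 9]) cube([9, 310, 219]);
translate([444, 167, 9]) cube([9, 310, 219]);


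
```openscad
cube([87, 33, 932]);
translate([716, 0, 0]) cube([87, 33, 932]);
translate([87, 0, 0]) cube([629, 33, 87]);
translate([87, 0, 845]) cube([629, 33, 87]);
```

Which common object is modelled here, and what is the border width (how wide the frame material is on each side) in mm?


A picture frame. The border width is 87 mm.

Four thin pieces enclosing a rectangular opening — a picture frame. The two full-height stiles are 932 mm tall; the top rail sits at z = 845 and is 87 mm tall, so the border above the opening is 932 − 845 = 87 mm, matching the stile x-width.


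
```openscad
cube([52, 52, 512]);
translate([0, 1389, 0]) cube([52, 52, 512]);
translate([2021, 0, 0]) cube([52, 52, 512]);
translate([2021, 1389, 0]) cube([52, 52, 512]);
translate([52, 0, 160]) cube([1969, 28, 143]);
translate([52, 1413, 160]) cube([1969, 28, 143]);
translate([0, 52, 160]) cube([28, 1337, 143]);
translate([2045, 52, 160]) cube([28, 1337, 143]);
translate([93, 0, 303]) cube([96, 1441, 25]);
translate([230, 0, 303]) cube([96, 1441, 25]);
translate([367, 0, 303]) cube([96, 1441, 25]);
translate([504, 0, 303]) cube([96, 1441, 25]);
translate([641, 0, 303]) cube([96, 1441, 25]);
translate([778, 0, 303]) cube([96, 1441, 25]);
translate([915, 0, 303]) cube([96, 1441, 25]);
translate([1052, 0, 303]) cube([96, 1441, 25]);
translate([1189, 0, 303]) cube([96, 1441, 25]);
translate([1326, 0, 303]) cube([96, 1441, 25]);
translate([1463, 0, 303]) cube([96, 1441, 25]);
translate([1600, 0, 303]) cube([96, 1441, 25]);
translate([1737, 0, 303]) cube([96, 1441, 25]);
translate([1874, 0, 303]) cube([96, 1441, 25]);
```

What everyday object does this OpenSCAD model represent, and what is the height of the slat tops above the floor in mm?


A bed frame. The slat-top height is 328 mm.

Four posts, four rails, and a row of slats — a bed frame. Slats sit on the rails at z = 160 + 143 = 303; with slat thickness 25, the top is 328 mm.


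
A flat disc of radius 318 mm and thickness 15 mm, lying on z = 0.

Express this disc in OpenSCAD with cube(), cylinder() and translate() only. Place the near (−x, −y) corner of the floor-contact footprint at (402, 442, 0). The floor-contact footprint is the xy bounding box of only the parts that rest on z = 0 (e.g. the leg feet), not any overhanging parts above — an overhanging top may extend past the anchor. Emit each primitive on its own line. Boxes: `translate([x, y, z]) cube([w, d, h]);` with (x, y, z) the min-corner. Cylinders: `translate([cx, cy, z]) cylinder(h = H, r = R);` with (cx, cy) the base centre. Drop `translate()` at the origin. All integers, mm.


translate([720, 760, 0]) cylinder(h = 15, r = 318);


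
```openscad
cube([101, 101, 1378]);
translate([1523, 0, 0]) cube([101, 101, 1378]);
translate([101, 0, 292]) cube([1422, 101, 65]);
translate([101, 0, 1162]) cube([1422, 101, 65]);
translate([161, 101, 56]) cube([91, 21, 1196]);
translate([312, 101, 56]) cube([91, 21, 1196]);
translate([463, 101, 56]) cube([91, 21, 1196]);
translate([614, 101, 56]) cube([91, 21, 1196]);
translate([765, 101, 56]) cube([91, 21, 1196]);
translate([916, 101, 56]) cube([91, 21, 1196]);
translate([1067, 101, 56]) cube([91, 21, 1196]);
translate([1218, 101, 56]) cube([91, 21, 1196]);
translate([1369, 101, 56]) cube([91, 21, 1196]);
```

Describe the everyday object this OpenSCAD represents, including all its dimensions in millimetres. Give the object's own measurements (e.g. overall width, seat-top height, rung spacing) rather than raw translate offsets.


A fence section. Two 101×101 mm posts, 1378 mm tall, stand on the floor with a clear span of 1422 mm between their inner faces. Two horizontal rails of 101×65 mm section span the gap between the posts with their undersides at z = 292 mm and z = 1162 mm, flush with the posts' −y face. 9 pickets, each 91 mm wide, 21 mm thick and 1196 mm tall, are fixed to the +y face of the rails with their bottoms at z = 56 mm, spaced across the span with a 60 mm gap after the −x post and between neighbouring pickets, with 63 mm left before the +x post.


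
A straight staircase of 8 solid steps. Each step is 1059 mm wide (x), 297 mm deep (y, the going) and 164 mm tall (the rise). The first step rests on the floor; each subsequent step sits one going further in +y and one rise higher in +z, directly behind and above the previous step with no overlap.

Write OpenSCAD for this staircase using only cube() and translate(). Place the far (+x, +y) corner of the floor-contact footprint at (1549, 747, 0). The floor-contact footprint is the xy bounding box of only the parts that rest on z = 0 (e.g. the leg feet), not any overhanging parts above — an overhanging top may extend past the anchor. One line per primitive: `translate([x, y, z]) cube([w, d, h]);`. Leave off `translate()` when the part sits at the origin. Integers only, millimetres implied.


translate([490, 450, 0]) cube([1059, 297, 164]);
translate([490, 747, 164]) cube([1059, 297, 164]);
translate([490, 1044, 328]) cube([1059, 297, 164]);
translate([490, 1341, 492]) cube([1059, 297, 164]);
translate([490, 1638, 656]) cube([1059, 297, 164]);
translate([490, 1935, 820]) cube([1059, 297, 164]);
translate([490, 2232, 984]) cube([1059, 297, 164]);
translate([490, 2529, 1148]) cube([1059, 297, 164]);


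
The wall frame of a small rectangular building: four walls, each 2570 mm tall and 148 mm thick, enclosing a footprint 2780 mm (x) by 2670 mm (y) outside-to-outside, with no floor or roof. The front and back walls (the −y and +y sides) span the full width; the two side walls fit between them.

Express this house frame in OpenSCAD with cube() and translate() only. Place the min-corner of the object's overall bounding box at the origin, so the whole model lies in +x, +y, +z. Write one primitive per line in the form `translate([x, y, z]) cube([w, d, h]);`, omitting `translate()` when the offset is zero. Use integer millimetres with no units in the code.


cube([2780, 148, 2570]);
translate([0, 2522, 0]) cube([2780, 148, 2570]);
translate([0, 148, 0]) cube([148, 2374, 2570]);
translate([2632, 148, 0]) cube([148, 2374, 2570]);


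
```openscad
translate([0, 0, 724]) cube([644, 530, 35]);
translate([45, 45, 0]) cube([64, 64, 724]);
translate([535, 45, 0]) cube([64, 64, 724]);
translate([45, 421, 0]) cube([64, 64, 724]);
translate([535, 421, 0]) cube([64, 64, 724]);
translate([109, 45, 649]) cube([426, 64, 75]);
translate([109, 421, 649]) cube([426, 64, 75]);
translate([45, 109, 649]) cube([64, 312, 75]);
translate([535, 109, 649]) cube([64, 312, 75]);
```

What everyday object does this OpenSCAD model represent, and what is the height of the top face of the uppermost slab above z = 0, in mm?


A table. The table height is 759 mm.

A 644×530×35 slab sits at z = 724 on four 64 mm square posts — a table. The top surface is at 724 + 35 = 759 mm.


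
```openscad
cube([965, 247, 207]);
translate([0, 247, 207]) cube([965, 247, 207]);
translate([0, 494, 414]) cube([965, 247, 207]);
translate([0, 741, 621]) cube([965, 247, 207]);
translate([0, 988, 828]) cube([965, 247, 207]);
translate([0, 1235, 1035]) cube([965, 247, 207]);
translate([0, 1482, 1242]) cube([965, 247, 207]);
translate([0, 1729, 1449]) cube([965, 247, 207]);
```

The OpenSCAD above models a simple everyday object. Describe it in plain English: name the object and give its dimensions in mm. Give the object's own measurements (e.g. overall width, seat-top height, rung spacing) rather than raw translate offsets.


A straight staircase of 8 solid steps. Each step is 965 mm wide (x), 247 mm deep (y, the going) and 207 mm tall (the rise). The first step rests on the floor; each subsequent step sits one going further in +y and one rise higher in +z, directly behind and above the previous step with no overlap.


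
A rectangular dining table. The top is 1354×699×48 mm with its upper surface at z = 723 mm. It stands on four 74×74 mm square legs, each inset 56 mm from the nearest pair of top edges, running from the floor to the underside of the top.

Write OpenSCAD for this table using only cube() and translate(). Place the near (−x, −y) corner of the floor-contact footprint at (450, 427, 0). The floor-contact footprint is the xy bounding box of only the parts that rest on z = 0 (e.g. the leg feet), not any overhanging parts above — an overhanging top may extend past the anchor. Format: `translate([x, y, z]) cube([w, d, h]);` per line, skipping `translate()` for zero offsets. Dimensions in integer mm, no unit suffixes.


translate([394, 371, 675]) cube([1354, 699, 48]);
translate([450, 427, 0]) cube([74, 74, 675]);
translate([1618, 427, 0]) cube([74, 74, 675]);
translate([450, 940, 0]) cube([74, 74, 675]);
translate([1618, 940, 0]) cube([74, 74, 675]);


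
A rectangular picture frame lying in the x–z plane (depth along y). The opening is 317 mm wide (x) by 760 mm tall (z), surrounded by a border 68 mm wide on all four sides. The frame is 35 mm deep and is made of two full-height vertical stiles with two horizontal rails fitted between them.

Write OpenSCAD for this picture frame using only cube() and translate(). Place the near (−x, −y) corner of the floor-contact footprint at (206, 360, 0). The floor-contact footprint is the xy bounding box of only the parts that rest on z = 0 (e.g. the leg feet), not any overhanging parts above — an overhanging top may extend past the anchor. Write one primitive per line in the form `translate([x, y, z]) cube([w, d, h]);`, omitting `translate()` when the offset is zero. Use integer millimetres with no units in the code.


translate([206, 360, 0]) cube([68, 35, 896]);
translate([591, 360, 0]) cube([68, 35, 896]);
translate([274, 360, 0]) cube([317, 35, 68]);
translate([274, 360, 828]) cube([317, 35, 68]);


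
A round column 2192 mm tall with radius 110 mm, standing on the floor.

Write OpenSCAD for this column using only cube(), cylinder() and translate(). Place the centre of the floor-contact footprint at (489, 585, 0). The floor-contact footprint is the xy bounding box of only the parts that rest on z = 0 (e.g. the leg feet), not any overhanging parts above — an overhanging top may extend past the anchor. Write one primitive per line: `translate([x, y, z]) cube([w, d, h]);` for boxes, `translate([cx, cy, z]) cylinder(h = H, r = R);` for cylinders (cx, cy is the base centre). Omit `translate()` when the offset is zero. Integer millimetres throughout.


translate([489, 585, 0]) cylinder(h = 2192, r = 110);


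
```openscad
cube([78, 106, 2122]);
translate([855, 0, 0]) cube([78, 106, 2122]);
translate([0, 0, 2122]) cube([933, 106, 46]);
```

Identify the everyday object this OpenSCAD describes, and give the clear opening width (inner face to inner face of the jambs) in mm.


A door frame. The clear opening width is 777 mm.

Two 2122 mm tall posts with a header on top — a door frame. The left jamb is 78 mm wide at x = 0; the right jamb starts at x = 855. The clear opening is 855 − 78 = 777 mm.


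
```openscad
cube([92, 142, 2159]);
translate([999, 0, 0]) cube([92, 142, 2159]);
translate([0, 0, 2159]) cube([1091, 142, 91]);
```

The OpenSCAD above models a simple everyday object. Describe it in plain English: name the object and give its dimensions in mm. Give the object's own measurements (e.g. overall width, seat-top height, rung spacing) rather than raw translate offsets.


A door frame. The clear opening is 907 mm wide and 2159 mm high. Two 92 mm wide jambs, 142 mm deep, stand either side of the opening from the floor to the top of the opening. A 91 mm thick head sits across the top of both jambs, spanning the full outside width of the frame.


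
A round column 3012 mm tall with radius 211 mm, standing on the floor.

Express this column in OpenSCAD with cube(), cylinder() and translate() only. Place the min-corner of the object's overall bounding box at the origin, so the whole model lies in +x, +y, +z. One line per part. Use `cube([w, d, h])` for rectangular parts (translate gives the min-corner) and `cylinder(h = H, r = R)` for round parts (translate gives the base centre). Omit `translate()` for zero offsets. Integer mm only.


translate([211, 211, 0]) cylinder(h = 3012, r = 211);


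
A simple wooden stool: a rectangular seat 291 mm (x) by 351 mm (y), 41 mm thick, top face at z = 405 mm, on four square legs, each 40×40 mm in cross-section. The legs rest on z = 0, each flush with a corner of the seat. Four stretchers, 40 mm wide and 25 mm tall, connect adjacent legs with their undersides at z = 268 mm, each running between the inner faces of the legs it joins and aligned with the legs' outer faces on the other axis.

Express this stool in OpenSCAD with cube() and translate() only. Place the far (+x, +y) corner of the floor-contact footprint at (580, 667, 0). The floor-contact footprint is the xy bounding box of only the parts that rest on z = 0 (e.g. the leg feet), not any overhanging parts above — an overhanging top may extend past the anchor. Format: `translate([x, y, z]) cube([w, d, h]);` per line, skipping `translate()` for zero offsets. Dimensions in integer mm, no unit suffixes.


translate([289, 316, 364]) cube([291, 351, 41]);
translate([289, 316, 0]) cube([40, 40, 364]);
translate([540, 316, 0]) cube([40, 40, 364]);
translate([289, 627, 0]) cube([40, 40, 364]);
translate([540, 627, 0]) cube([40, 40, 364]);
translate([329, 316, 268]) cube([211, 40, 25]);
translate([329, 627, 268]) cube([211, 40, 25]);
translate([289, 356, 268]) cube([40, 271, 25]);
translate([540, 356, 268]) cube([40, 271, 25]);


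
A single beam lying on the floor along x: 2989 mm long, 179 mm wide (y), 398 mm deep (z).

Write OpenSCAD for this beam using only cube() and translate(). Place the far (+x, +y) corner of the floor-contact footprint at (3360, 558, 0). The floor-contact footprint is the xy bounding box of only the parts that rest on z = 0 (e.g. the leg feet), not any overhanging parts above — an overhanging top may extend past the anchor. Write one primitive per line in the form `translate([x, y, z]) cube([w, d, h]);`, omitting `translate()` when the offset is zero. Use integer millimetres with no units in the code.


translate([371, 379, 0]) cube([2989, 179, 398]);


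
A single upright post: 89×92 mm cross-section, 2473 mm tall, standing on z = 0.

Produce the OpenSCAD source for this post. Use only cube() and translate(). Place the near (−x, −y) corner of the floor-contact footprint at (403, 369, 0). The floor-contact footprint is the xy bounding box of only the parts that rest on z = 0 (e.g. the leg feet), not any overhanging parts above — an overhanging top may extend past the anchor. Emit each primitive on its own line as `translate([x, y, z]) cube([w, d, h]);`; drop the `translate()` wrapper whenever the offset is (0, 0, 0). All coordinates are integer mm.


translate([403, 369, 0]) cube([89, 92, 2473]);


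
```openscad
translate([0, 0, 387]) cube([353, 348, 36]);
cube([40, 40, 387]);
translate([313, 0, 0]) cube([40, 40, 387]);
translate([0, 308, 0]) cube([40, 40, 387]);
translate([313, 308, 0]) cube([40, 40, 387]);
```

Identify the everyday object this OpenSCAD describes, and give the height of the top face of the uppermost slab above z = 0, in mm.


A stool. The seat height is 423 mm.

A 353×348×36 slab at z = 387 on four corner posts — a stool. The seat top is 387 + 36 = 423 mm.


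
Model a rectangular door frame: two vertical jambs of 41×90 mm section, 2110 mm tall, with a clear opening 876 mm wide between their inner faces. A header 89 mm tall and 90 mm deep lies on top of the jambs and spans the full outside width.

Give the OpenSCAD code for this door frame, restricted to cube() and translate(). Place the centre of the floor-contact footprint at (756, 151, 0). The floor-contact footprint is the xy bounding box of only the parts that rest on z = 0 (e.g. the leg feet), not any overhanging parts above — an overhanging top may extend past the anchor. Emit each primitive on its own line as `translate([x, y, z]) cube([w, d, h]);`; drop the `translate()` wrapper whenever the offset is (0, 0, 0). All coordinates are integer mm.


translate([277, 106, 0]) cube([41, 90, 2110]);
translate([1194, 106, 0]) cube([41, 90, 2110]);
translate([277, 106, 2110]) cube([958, 90, 89]);


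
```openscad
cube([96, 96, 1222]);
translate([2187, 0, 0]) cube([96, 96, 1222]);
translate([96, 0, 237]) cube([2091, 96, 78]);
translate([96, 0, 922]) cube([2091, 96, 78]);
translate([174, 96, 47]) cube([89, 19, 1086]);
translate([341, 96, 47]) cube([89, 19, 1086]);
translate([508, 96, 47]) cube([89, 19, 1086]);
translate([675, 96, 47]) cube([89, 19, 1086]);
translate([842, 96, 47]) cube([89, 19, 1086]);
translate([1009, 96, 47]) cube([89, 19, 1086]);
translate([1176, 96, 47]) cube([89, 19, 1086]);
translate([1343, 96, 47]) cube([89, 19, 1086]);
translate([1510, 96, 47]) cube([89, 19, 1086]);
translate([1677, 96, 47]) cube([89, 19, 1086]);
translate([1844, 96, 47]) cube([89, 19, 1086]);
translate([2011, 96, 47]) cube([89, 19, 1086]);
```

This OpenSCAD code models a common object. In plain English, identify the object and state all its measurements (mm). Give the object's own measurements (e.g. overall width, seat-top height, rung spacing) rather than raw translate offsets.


A fence section. Two 96×96 mm posts, 1222 mm tall, stand on the floor with a clear span of 2091 mm between their inner faces. Two horizontal rails of 96×78 mm section span the gap between the posts with their undersides at z = 237 mm and z = 922 mm, flush with the posts' −y face. 12 pickets, each 89 mm wide, 19 mm thick and 1086 mm tall, are fixed to the +y face of the rails with their bottoms at z = 47 mm, spaced across the span with a 78 mm gap after the −x post and between neighbouring pickets, with 87 mm left before the +x post.


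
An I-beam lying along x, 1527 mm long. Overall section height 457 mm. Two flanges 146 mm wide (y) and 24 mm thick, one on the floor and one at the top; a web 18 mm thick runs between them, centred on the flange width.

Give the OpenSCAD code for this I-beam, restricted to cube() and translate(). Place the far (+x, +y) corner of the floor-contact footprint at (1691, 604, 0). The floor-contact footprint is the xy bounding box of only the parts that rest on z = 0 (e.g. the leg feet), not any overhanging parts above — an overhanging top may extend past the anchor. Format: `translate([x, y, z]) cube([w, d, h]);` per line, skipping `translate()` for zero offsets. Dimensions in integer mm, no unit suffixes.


translate([164, 458, 0]) cube([1527, 146, 24]);
translate([164, 522, 24]) cube([1527, 18, 409]);
translate([164, 458, 433]) cube([1527, 146, 24]);


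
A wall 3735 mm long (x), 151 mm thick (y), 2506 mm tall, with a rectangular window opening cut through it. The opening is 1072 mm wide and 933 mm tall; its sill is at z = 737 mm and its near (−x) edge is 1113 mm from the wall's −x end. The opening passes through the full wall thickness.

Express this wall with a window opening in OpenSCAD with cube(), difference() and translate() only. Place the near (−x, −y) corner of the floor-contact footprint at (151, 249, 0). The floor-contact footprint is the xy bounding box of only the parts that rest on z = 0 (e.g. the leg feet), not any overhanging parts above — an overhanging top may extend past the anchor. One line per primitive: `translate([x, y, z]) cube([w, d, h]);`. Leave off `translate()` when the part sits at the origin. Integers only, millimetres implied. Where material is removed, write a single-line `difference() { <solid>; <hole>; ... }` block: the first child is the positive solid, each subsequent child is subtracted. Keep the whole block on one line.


difference() { translate([151, 249, 0]) cube([3735, 151, 2506]); translate([1264, 249, 737]) cube([1072, 151, 933]); }


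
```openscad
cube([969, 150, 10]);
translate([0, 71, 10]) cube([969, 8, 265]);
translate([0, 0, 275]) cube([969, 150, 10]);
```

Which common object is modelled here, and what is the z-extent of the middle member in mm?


An I-beam. The web height is 265 mm.

Two wide flanges with a thin centred web — an I-beam. Overall 285 mm minus two 10 mm flanges gives a web of 285 − 2·10 = 265 mm.


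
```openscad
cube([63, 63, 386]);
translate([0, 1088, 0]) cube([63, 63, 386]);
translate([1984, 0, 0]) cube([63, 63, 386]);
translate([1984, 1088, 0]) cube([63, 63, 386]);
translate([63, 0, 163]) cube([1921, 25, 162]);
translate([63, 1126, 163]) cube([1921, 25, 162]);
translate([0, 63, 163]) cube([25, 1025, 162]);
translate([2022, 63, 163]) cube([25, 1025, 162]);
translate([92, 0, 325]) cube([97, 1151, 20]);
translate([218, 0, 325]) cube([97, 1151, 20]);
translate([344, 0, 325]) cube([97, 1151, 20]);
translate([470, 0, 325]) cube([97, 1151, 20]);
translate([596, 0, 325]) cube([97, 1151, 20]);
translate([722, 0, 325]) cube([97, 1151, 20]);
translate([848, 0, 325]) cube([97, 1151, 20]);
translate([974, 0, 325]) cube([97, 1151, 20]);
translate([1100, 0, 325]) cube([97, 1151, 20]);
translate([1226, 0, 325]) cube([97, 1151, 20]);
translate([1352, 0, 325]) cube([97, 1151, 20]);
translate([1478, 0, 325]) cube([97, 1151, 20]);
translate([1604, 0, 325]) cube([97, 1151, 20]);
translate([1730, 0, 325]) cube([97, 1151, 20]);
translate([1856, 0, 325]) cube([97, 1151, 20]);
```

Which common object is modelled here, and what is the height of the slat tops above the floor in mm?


A bed frame. The slat-top height is 345 mm.

Four posts, four rails, and a row of slats — a bed frame. Slats sit on the rails at z = 163 + 162 = 325; with slat thickness 20, the top is 345 mm.


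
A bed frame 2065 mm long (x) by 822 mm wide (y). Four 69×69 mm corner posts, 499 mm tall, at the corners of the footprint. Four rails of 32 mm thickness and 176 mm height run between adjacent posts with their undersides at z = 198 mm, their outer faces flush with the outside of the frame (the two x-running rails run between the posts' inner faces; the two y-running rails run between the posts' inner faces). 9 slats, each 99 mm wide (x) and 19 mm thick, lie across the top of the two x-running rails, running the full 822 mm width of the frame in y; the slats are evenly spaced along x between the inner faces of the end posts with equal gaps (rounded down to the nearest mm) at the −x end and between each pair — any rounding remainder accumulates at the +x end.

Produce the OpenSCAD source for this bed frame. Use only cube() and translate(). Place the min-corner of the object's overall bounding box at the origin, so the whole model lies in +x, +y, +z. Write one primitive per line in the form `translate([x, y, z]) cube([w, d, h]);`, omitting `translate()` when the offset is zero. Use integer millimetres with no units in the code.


// slat z = rail_z + rail_h = 198 + 176 = 374
// slat gap = ⌊(1927 − 9·99) / 10⌋ = 103
cube([69, 69, 499]);
translate([0, 753, 0]) cube([69, 69, 499]);
translate([1996, 0, 0]) cube([69, 69, 499]);
translate([1996, 753, 0]) cube([69, 69, 499]);
translate([69, 0, 198]) cube([1927, 32, 176]);
translate([69, 790, 198]) cube([1927, 32, 176]);
translate([0, 69, 198]) cube([32, 684, 176]);
translate([2033, 69, 198]) cube([32, 684, 176]);
translate([172, 0, 374]) cube([99, 822, 19]);
translate([374, 0, 374]) cube([99, 822, 19]);
translate([576, 0, 374]) cube([99, 822, 19]);
translate([778, 0, 374]) cube([99, 822, 19]);
translate([980, 0, 374]) cube([99, 822, 19]);
translate([1182, 0, 374]) cube([99, 822, 19]);
translate([1384, 0, 374]) cube([99, 822, 19]);
translate([1586, 0, 374]) cube([99, 822, 19]);
translate([1788, 0, 374]) cube([99, 822, 19]);


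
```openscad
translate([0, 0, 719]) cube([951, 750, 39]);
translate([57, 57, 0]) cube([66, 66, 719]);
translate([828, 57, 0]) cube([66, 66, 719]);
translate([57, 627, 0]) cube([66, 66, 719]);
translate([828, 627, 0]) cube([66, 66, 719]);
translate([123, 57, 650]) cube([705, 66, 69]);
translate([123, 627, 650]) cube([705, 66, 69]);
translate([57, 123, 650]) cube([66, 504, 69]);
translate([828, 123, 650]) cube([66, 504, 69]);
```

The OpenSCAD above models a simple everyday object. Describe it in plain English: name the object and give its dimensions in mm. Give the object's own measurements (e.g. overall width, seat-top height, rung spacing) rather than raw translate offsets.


A rectangular dining table. The top is 951×750×39 mm with its upper surface at z = 758 mm. It stands on four 66×66 mm square legs, each inset 57 mm from the nearest pair of top edges, running from the floor to the underside of the top. Four apron rails, 66 mm thick and 69 mm tall, run between adjacent legs with their top edges flush with the underside of the top and their outer faces flush with the legs' outer faces.
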